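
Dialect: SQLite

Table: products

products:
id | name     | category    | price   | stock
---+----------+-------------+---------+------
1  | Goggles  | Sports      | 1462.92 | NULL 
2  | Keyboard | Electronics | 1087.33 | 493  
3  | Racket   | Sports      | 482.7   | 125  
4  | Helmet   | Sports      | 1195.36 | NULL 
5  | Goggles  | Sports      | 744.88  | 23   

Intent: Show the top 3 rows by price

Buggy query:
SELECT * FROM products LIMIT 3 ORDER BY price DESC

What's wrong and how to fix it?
Bug: ORDER BY cannot follow LIMIT; LIMIT is the final clause

Fix: Sort with ORDER BY, then apply LIMIT

Corrected query:
SELECT * FROM products ORDER BY price DESC LIMIT 3

Result:
id | name     | category    | price   | stock
---+----------+-------------+---------+------
1  | Goggles  | Sports      | 1462.92 | NULL 
4  | Helmet   | Sports      | 1195.36 | NULL 
2  | Keyboard | Electronics | 1087.33 | 493  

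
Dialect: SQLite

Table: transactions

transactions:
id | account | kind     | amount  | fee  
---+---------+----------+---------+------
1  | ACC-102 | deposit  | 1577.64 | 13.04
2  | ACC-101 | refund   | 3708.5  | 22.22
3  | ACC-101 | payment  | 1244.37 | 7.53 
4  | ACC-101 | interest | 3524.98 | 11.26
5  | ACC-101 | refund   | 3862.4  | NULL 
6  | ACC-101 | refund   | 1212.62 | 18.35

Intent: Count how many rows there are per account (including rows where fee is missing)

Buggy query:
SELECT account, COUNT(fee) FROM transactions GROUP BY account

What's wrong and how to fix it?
Bug: COUNT(column) counts non-NULL values only; rows with NULL fee aren't counted

Fix: Use COUNT(*) to count all rows regardless of NULL

Corrected query:
SELECT account, COUNT(*) FROM transactions GROUP BY account

Result:
account | COUNT(*)
--------+---------
ACC-101 | 5       
ACC-102 | 1       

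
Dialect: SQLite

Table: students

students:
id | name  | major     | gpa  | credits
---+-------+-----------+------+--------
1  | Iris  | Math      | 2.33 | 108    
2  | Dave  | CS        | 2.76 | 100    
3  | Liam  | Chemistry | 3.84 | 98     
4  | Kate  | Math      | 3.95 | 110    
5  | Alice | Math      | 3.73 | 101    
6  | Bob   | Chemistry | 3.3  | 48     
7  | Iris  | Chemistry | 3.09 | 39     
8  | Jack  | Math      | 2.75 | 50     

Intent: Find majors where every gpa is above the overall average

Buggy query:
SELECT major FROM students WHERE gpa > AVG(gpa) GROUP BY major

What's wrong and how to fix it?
Bug: AVG() is an aggregate; it can't sit directly in WHERE

Fix: Compute the overall average in a scalar subquery and compare each group's MIN against it in HAVING

Corrected query:
SELECT major FROM students GROUP BY major HAVING MIN(gpa) > (SELECT AVG(gpa) FROM students)

Result:
(no rows)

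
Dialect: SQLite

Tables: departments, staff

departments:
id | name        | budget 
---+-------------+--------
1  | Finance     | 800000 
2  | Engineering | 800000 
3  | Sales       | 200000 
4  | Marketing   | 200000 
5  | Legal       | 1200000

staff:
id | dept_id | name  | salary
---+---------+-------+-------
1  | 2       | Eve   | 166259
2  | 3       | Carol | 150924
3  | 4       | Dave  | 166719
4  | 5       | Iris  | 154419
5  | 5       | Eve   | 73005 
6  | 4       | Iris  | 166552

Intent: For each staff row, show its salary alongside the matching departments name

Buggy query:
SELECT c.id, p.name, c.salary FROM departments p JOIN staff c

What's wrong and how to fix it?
Bug: Missing join condition: each staff row is matched to all departments rows instead of just its own

Fix: Add ON c.dept_id = p.id to the JOIN

Corrected query:
SELECT c.id, p.name, c.salary FROM departments p JOIN staff c ON c.dept_id = p.id

Result:
id | name        | salary
---+-------------+-------
1  | Engineering | 166259
2  | Sales       | 150924
3  | Marketing   | 166719
4  | Legal       | 154419
5  | Legal       | 73005 
6  | Marketing   | 166552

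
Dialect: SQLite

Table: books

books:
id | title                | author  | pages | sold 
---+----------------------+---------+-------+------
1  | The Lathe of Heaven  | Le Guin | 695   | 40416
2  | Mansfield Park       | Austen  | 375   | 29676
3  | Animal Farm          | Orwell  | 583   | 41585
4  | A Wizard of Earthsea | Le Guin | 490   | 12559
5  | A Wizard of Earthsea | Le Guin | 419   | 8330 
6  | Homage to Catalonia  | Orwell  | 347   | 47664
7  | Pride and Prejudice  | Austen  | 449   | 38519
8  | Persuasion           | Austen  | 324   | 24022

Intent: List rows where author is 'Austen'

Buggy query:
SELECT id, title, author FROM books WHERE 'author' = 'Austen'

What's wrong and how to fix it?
Bug: Single quotes denote string literals in SQL; the column name is being compared as a constant string

Fix: Reference the column as author without single quotes

Corrected query:
SELECT id, title, author FROM books WHERE author = 'Austen'

Result:
id | title               | author
---+---------------------+-------
2  | Mansfield Park      | Austen
7  | Pride and Prejudice | Austen
8  | Persuasion          | Austen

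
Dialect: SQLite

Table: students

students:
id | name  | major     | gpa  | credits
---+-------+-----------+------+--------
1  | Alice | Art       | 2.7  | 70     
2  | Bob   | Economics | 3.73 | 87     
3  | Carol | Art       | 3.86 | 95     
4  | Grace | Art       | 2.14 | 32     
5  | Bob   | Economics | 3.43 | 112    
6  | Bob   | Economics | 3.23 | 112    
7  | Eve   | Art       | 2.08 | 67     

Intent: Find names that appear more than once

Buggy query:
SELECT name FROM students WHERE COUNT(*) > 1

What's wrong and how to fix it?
Bug: WHERE can't reference COUNT(*); aggregates are computed after WHERE

Fix: Group first, then use HAVING for the count condition

Corrected query:
SELECT name FROM students GROUP BY name HAVING COUNT(*) > 1

Result:
name
----
Bob 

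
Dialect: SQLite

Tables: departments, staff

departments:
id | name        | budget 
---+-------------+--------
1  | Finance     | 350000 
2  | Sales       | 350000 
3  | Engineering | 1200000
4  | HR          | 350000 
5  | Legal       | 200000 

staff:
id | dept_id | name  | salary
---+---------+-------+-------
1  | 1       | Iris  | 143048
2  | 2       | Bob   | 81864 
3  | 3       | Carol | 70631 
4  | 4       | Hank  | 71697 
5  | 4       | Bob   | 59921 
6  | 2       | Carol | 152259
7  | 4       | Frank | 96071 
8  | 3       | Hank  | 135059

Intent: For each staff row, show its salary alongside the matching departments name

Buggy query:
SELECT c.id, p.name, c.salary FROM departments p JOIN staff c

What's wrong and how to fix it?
Bug: JOIN with no ON clause produces a cartesian product; every staff row pairs with every departments row

Fix: Add ON c.dept_id = p.id to the JOIN

Corrected query:
SELECT c.id, p.name, c.salary FROM departments p JOIN staff c ON c.dept_id = p.id

Result:
id | name        | salary
---+-------------+-------
1  | Finance     | 143048
2  | Sales       | 81864 
3  | Engineering | 70631 
4  | HR          | 71697 
5  | HR          | 59921 
6  | Sales       | 152259
7  | HR          | 96071 
8  | Engineering | 135059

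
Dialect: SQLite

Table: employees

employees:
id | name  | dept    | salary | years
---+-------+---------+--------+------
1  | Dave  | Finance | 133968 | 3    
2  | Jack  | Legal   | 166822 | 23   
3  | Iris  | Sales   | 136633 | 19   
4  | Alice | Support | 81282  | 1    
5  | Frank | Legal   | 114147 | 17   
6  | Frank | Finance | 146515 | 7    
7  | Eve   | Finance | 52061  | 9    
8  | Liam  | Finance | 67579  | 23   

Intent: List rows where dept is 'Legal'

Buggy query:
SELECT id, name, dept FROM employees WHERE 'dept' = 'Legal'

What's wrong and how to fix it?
Bug: Single quotes denote string literals in SQL; the column name is being compared as a constant string

Fix: Reference the column as dept without single quotes

Corrected query:
SELECT id, name, dept FROM employees WHERE dept = 'Legal'

Result:
id | name  | dept 
---+-------+------
2  | Jack  | Legal
5  | Frank | Legal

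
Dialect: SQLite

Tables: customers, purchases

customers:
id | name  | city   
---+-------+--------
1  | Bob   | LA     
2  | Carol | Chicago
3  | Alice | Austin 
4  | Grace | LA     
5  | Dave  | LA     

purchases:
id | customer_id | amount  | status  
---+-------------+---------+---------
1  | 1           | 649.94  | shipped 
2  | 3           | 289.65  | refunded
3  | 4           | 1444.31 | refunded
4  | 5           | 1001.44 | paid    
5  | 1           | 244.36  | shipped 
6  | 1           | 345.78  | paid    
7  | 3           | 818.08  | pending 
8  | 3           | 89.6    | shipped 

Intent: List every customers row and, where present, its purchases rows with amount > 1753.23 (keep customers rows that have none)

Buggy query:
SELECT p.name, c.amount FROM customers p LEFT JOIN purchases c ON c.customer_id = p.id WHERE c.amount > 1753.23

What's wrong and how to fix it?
Bug: A WHERE condition on the right-hand table after LEFT JOIN drops unmatched parents

Fix: Put 'c.amount > 1753.23' in the JOIN's ON clause instead of WHERE

Corrected query:
SELECT p.name, c.amount FROM customers p LEFT JOIN purchases c ON c.customer_id = p.id AND c.amount > 1753.23

Result:
name  | amount
------+-------
Bob   | NULL  
Carol | NULL  
Alice | NULL  
Grace | NULL  
Dave  | NULL  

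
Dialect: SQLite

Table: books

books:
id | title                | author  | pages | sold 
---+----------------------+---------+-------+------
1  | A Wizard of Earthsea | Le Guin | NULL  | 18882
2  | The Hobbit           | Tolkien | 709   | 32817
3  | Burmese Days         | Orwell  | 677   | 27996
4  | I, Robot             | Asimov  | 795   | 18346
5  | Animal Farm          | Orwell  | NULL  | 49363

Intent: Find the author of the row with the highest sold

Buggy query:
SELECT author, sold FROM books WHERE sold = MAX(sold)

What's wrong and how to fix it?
Bug: WHERE is evaluated per row; an aggregate over the whole table isn't defined there

Fix: Use a subquery: WHERE sold = (SELECT MAX(sold) FROM books)

Corrected query:
SELECT author, sold FROM books WHERE sold = (SELECT MAX(sold) FROM books)

Result:
author | sold 
-------+------
Orwell | 49363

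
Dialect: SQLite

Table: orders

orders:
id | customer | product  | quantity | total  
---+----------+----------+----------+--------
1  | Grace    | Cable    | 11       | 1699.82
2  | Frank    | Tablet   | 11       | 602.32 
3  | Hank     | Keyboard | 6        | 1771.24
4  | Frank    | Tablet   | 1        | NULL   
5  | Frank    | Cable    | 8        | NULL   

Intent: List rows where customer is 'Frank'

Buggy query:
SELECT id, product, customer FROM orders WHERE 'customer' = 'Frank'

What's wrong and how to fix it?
Bug: Single quotes denote string literals in SQL; the column name is being compared as a constant string

Fix: Reference the column as customer without single quotes

Corrected query:
SELECT id, product, customer FROM orders WHERE customer = 'Frank'

Result:
id | product | customer
---+---------+---------
2  | Tablet  | Frank   
4  | Tablet  | Frank   
5  | Cable   | Frank   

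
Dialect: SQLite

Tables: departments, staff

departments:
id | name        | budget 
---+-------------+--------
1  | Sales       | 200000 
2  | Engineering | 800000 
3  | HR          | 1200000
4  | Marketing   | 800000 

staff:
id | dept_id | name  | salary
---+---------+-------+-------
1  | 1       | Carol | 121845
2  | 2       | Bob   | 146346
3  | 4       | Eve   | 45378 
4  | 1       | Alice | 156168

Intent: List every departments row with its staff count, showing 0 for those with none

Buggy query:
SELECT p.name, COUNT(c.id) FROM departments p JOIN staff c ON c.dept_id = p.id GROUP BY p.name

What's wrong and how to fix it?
Bug: An inner join excludes parents with zero children

Fix: Use LEFT JOIN so parents without children still appear (COUNT(c.id) gives 0)

Corrected query:
SELECT p.name, COUNT(c.id) FROM departments p LEFT JOIN staff c ON c.dept_id = p.id GROUP BY p.name

Result:
name        | COUNT(c.id)
------------+------------
Engineering | 1          
HR          | 0          
Marketing   | 1          
Sales       | 2          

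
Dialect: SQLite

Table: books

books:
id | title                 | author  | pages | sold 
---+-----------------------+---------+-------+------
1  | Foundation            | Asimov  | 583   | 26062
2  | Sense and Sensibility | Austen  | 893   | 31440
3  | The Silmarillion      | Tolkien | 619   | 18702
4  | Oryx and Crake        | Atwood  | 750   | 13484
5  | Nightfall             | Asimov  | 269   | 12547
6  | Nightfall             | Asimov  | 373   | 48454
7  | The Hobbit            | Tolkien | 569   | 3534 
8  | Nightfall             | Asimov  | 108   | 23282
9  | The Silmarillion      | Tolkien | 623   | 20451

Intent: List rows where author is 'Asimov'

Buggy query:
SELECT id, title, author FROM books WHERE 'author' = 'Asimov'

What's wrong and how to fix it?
Bug: Single quotes denote string literals in SQL; the column name is being compared as a constant string

Fix: Remove the quotes around the column name (or use double quotes for an identifier)

Corrected query:
SELECT id, title, author FROM books WHERE author = 'Asimov'

Result:
id | title      | author
---+------------+-------
1  | Foundation | Asimov
5  | Nightfall  | Asimov
6  | Nightfall  | Asimov
8  | Nightfall  | Asimov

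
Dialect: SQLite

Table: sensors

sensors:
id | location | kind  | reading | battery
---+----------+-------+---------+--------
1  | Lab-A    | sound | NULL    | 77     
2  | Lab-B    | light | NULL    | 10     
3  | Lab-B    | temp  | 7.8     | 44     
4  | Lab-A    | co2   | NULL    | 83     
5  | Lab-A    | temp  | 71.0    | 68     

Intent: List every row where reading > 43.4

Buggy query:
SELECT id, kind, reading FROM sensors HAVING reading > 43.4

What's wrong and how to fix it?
Bug: This is a non-aggregate query (no GROUP BY, no aggregates), so in SQLite the HAVING clause is invalid here; a row-level condition belongs in WHERE

Fix: Replace HAVING with WHERE since the condition applies to individual rows

Corrected query:
SELECT id, kind, reading FROM sensors WHERE reading > 43.4

Result:
id | kind | reading
---+------+--------
5  | temp | 71     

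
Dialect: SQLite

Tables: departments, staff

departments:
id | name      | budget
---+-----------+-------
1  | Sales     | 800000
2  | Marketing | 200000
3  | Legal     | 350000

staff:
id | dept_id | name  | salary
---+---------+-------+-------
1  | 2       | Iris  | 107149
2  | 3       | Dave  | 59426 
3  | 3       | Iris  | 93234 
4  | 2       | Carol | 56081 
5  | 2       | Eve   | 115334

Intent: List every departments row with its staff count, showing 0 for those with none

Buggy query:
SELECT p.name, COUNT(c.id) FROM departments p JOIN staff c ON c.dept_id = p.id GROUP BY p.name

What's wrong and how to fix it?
Bug: An inner join excludes parents with zero children

Fix: Switch to LEFT JOIN to retain unmatched parent rows

Corrected query:
SELECT p.name, COUNT(c.id) FROM departments p LEFT JOIN staff c ON c.dept_id = p.id GROUP BY p.name

Result:
name      | COUNT(c.id)
----------+------------
Legal     | 2          
Marketing | 3          
Sales     | 0          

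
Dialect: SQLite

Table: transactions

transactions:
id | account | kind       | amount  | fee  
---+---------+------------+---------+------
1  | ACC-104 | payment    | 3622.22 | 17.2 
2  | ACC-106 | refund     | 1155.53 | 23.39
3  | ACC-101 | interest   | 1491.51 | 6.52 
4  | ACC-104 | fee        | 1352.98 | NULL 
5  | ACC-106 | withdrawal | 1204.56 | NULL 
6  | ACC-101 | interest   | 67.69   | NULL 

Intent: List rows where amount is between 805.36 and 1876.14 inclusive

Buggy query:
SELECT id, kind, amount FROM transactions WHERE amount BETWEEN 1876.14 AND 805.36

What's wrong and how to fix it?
Bug: BETWEEN expects the lower bound first; with 1876.14 AND 805.36 the range is empty

Fix: Write BETWEEN 805.36 AND 1876.14

Corrected query:
SELECT id, kind, amount FROM transactions WHERE amount BETWEEN 805.36 AND 1876.14

Result:
id | kind       | amount 
---+------------+--------
2  | refund     | 1155.53
3  | interest   | 1491.51
4  | fee        | 1352.98
5  | withdrawal | 1204.56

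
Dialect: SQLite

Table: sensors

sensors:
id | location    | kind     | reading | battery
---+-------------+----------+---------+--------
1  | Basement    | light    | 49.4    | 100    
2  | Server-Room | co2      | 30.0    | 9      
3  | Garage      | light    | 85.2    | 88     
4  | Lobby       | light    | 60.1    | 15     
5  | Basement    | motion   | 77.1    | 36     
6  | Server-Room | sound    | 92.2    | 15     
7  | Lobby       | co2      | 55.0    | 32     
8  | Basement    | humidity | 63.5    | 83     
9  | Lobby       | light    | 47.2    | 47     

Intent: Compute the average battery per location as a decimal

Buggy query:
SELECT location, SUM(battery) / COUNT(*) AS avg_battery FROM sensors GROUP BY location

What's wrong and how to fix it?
Bug: SUM(battery) and COUNT(*) are both integers; the division truncates the fractional part

Fix: Multiply by 1.0 (or CAST to REAL) to force floating-point division

Corrected query:
SELECT location, SUM(battery) * 1.0 / COUNT(*) AS avg_battery FROM sensors GROUP BY location

Result:
location    | avg_battery
------------+------------
Basement    | 73         
Garage      | 88         
Lobby       | 31.333333  
Server-Room | 12         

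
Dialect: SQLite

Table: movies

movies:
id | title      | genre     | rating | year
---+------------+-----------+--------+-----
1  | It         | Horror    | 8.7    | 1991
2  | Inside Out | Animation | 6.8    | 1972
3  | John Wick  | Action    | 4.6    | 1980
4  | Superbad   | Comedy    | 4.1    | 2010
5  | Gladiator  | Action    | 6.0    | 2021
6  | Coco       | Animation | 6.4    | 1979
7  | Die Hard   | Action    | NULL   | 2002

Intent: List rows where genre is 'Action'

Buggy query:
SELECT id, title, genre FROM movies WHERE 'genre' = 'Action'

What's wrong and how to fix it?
Bug: Single quotes denote string literals in SQL; the column name is being compared as a constant string

Fix: Reference the column as genre without single quotes

Corrected query:
SELECT id, title, genre FROM movies WHERE genre = 'Action'

Result:
id | title     | genre 
---+-----------+-------
3  | John Wick | Action
5  | Gladiator | Action
7  | Die Hard  | Action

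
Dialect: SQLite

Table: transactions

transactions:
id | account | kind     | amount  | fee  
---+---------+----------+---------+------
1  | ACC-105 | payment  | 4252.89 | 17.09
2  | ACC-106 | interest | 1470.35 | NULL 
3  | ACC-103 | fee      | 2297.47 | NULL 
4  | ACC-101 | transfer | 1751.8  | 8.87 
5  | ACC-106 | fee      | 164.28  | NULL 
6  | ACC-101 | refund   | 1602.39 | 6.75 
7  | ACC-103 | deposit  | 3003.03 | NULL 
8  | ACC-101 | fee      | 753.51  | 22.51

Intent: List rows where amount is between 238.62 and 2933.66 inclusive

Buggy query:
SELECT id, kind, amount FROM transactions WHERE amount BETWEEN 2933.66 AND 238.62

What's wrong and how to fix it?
Bug: The bounds are reversed; BETWEEN a AND b requires a <= b to match anything

Fix: Swap the bounds so the smaller value comes first

Corrected query:
SELECT id, kind, amount FROM transactions WHERE amount BETWEEN 238.62 AND 2933.66

Result:
id | kind     | amount 
---+----------+--------
2  | interest | 1470.35
3  | fee      | 2297.47
4  | transfer | 1751.8 
6  | refund   | 1602.39
8  | fee      | 753.51 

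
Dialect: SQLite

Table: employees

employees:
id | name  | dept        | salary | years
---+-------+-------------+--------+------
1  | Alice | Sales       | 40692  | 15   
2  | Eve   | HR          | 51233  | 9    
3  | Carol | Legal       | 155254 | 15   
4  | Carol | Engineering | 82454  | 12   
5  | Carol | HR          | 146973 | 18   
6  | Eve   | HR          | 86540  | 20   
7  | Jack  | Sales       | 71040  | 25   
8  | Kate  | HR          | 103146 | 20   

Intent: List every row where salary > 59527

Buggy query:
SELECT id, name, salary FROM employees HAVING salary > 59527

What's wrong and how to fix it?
Bug: This is a non-aggregate query (no GROUP BY, no aggregates), so in SQLite the HAVING clause is invalid here; a row-level condition belongs in WHERE

Fix: Use WHERE for row-level filtering

Corrected query:
SELECT id, name, salary FROM employees WHERE salary > 59527

Result:
id | name  | salary
---+-------+-------
3  | Carol | 155254
4  | Carol | 82454 
5  | Carol | 146973
6  | Eve   | 86540 
7  | Jack  | 71040 
8  | Kate  | 103146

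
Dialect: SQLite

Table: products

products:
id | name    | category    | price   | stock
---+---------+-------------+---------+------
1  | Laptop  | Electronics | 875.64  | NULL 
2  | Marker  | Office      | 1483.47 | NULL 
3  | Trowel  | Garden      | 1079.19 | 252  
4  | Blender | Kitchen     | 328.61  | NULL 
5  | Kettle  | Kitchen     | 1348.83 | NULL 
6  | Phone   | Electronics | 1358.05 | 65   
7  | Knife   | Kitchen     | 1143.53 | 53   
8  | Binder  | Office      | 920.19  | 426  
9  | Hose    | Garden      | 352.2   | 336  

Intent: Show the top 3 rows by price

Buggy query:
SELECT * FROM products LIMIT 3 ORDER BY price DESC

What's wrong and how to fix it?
Bug: ORDER BY cannot follow LIMIT; LIMIT is the final clause

Fix: Swap the clauses: ORDER BY first, then LIMIT

Corrected query:
SELECT * FROM products ORDER BY price DESC LIMIT 3

Result:
id | name   | category    | price   | stock
---+--------+-------------+---------+------
2  | Marker | Office      | 1483.47 | NULL 
6  | Phone  | Electronics | 1358.05 | 65   
5  | Kettle | Kitchen     | 1348.83 | NULL 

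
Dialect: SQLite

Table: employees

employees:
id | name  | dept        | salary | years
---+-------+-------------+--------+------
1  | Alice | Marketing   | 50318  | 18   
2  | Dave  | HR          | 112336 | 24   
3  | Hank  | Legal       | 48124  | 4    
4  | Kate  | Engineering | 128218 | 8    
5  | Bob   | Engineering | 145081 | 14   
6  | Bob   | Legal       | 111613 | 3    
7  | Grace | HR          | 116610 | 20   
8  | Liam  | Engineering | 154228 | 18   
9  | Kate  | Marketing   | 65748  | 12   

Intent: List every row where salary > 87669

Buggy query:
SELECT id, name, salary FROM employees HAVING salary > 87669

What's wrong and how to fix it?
Bug: This is a non-aggregate query (no GROUP BY, no aggregates), so in SQLite the HAVING clause is invalid here; a row-level condition belongs in WHERE

Fix: Use WHERE for row-level filtering

Corrected query:
SELECT id, name, salary FROM employees WHERE salary > 87669

Result:
id | name  | salary
---+-------+-------
2  | Dave  | 112336
4  | Kate  | 128218
5  | Bob   | 145081
6  | Bob   | 111613
7  | Grace | 116610
8  | Liam  | 154228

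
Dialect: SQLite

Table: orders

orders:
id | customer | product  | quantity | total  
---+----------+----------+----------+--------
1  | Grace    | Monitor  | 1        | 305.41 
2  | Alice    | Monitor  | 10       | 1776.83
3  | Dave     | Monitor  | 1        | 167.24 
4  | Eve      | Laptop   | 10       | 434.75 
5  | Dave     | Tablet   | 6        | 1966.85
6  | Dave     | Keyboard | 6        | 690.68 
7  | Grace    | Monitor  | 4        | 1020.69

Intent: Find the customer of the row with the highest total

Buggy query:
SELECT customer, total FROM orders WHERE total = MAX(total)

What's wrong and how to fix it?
Bug: WHERE is evaluated per row; an aggregate over the whole table isn't defined there

Fix: Use a subquery: WHERE total = (SELECT MAX(total) FROM orders)

Corrected query:
SELECT customer, total FROM orders WHERE total = (SELECT MAX(total) FROM orders)

Result:
customer | total  
---------+--------
Dave     | 1966.85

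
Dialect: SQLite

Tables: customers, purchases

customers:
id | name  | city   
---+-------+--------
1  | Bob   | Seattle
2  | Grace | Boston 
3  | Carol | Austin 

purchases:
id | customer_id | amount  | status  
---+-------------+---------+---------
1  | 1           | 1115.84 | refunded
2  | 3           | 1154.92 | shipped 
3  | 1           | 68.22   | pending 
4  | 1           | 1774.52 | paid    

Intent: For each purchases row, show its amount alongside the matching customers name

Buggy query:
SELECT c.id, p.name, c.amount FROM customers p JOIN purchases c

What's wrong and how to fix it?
Bug: Missing join condition: each purchases row is matched to all customers rows instead of just its own

Fix: Add ON c.customer_id = p.id to the JOIN

Corrected query:
SELECT c.id, p.name, c.amount FROM customers p JOIN purchases c ON c.customer_id = p.id

Result:
id | name  | amount 
---+-------+--------
1  | Bob   | 1115.84
2  | Carol | 1154.92
3  | Bob   | 68.22  
4  | Bob   | 1774.52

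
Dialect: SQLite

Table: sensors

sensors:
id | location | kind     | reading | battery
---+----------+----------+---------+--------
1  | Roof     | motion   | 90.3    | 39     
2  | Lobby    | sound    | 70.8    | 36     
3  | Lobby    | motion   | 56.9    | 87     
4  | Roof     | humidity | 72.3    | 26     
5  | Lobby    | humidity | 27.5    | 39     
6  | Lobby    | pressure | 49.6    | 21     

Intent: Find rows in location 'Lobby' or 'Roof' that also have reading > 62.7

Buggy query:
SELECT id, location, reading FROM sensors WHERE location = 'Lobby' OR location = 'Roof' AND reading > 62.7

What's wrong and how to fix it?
Bug: Without parentheses, AND is evaluated before OR, so the reading filter only applies to the 'Roof' branch

Fix: Add parentheses around the OR so the AND applies to both alternatives

Corrected query:
SELECT id, location, reading FROM sensors WHERE (location = 'Lobby' OR location = 'Roof') AND reading > 62.7

Result:
id | location | reading
---+----------+--------
1  | Roof     | 90.3   
2  | Lobby    | 70.8   
4  | Roof     | 72.3   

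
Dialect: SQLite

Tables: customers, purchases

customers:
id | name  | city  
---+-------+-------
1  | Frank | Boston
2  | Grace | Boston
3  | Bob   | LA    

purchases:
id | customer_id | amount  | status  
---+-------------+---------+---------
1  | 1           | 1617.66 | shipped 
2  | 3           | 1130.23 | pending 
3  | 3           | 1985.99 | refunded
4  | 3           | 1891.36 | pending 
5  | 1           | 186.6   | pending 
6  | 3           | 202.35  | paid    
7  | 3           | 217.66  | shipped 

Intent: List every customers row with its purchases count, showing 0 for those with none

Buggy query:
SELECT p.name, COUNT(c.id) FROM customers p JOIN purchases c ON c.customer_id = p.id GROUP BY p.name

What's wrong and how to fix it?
Bug: INNER JOIN drops customers rows that have no matching purchases rows

Fix: Switch to LEFT JOIN to retain unmatched parent rows

Corrected query:
SELECT p.name, COUNT(c.id) FROM customers p LEFT JOIN purchases c ON c.customer_id = p.id GROUP BY p.name

Result:
name  | COUNT(c.id)
------+------------
Bob   | 5          
Frank | 2          
Grace | 0          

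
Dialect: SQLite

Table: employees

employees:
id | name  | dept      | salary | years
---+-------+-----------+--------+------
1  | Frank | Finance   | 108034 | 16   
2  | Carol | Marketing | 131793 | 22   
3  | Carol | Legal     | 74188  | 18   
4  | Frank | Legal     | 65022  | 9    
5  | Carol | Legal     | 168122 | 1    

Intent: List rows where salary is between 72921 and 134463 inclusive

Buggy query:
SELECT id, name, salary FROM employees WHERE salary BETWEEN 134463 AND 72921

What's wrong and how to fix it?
Bug: BETWEEN expects the lower bound first; with 134463 AND 72921 the range is empty

Fix: Write BETWEEN 72921 AND 134463

Corrected query:
SELECT id, name, salary FROM employees WHERE salary BETWEEN 72921 AND 134463

Result:
id | name  | salary
---+-------+-------
1  | Frank | 108034
2  | Carol | 131793
3  | Carol | 74188 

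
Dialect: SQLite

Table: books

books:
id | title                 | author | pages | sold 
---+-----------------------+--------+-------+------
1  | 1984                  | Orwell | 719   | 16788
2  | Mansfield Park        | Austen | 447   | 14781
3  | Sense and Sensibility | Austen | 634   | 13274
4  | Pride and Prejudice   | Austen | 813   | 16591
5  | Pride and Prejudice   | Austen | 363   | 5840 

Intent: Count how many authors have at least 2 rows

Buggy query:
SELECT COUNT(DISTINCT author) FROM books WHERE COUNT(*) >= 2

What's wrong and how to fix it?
Bug: WHERE filters individual rows, not groups, so a group-level COUNT is invalid there

Fix: Use a subquery that GROUPs and filters with HAVING, then count its rows

Corrected query:
SELECT COUNT(*) FROM (SELECT author FROM books GROUP BY author HAVING COUNT(*) >= 2)

Result:
COUNT(*)
--------
1       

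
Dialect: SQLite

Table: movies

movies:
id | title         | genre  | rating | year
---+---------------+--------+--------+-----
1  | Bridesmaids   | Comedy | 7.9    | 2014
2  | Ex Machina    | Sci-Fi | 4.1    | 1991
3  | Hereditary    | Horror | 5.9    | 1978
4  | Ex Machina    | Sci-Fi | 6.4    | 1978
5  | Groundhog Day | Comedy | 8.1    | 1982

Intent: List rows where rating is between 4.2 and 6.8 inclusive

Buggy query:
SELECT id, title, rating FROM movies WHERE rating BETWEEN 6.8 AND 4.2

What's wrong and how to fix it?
Bug: The bounds are reversed; BETWEEN a AND b requires a <= b to match anything

Fix: Swap the bounds so the smaller value comes first

Corrected query:
SELECT id, title, rating FROM movies WHERE rating BETWEEN 4.2 AND 6.8

Result:
id | title      | rating
---+------------+-------
3  | Hereditary | 5.9   
4  | Ex Machina | 6.4   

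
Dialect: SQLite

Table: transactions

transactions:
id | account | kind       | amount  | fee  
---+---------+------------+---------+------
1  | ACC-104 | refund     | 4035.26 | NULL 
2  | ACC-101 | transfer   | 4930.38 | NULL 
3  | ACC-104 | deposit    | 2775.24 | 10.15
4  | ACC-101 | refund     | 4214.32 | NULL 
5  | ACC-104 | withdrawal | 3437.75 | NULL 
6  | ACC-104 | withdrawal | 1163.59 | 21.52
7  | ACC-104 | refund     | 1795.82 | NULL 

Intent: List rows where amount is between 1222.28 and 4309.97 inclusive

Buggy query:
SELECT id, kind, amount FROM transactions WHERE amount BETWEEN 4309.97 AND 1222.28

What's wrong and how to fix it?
Bug: BETWEEN expects the lower bound first; with 4309.97 AND 1222.28 the range is empty

Fix: Swap the bounds so the smaller value comes first

Corrected query:
SELECT id, kind, amount FROM transactions WHERE amount BETWEEN 1222.28 AND 4309.97

Result:
id | kind       | amount 
---+------------+--------
1  | refund     | 4035.26
3  | deposit    | 2775.24
4  | refund     | 4214.32
5  | withdrawal | 3437.75
7  | refund     | 1795.82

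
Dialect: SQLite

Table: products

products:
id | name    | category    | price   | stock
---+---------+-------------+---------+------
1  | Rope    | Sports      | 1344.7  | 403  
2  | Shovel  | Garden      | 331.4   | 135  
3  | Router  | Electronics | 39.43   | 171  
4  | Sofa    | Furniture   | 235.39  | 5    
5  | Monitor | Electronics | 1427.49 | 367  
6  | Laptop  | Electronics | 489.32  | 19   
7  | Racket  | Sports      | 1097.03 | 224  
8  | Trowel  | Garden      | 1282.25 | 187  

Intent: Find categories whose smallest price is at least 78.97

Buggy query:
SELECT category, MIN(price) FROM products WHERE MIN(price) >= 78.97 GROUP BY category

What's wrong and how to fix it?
Bug: Aggregates like MIN are computed per group after WHERE runs

Fix: Replace WHERE with HAVING after the GROUP BY

Corrected query:
SELECT category, MIN(price) FROM products GROUP BY category HAVING MIN(price) >= 78.97

Result:
category  | MIN(price)
----------+-----------
Furniture | 235.39    
Garden    | 331.4     
Sports    | 1097.03   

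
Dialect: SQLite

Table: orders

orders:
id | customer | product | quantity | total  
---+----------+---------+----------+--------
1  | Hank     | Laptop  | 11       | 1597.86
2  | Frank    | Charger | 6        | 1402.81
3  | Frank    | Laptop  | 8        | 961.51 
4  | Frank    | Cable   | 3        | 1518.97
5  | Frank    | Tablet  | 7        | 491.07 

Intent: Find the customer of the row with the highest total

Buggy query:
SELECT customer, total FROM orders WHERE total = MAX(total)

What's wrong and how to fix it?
Bug: MAX(total) is an aggregate and cannot be used directly in WHERE

Fix: Use a subquery: WHERE total = (SELECT MAX(total) FROM orders)

Corrected query:
SELECT customer, total FROM orders WHERE total = (SELECT MAX(total) FROM orders)

Result:
customer | total  
---------+--------
Hank     | 1597.86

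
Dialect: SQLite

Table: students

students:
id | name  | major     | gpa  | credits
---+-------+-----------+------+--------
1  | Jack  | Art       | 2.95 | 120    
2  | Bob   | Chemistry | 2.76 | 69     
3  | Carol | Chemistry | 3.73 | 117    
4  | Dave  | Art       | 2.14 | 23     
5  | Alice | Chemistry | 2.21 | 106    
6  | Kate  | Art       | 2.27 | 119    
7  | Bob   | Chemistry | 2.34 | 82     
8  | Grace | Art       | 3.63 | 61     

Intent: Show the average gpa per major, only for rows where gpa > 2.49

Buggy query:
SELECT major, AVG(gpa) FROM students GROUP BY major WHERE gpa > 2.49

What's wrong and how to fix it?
Bug: WHERE cannot follow GROUP BY

Fix: Place WHERE between FROM and GROUP BY

Corrected query:
SELECT major, AVG(gpa) FROM students WHERE gpa > 2.49 GROUP BY major

Result:
major     | AVG(gpa)
----------+---------
Art       | 3.29    
Chemistry | 3.245   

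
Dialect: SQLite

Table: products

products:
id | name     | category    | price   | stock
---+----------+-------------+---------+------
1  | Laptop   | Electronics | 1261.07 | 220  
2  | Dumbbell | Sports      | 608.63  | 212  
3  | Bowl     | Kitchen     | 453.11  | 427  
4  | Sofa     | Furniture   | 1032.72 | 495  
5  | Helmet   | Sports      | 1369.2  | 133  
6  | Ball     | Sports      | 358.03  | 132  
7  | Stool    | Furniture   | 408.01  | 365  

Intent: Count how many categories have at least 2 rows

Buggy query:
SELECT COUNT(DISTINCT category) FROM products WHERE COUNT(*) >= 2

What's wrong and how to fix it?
Bug: COUNT(*) cannot appear in WHERE; the per-group count doesn't exist yet

Fix: Use a subquery that GROUPs and filters with HAVING, then count its rows

Corrected query:
SELECT COUNT(*) FROM (SELECT category FROM products GROUP BY category HAVING COUNT(*) >= 2)

Result:
COUNT(*)
--------
2       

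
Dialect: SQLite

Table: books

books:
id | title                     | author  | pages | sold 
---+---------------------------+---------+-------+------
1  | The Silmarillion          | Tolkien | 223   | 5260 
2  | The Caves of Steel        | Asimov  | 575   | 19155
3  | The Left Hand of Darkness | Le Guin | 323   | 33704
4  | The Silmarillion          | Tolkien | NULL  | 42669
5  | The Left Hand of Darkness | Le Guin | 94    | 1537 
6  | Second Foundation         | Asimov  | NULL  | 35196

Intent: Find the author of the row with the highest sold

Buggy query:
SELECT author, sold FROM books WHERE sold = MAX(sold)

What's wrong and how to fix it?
Bug: MAX(sold) is an aggregate and cannot be used directly in WHERE

Fix: Use a subquery: WHERE sold = (SELECT MAX(sold) FROM books)

Corrected query:
SELECT author, sold FROM books WHERE sold = (SELECT MAX(sold) FROM books)

Result:
author  | sold 
--------+------
Tolkien | 42669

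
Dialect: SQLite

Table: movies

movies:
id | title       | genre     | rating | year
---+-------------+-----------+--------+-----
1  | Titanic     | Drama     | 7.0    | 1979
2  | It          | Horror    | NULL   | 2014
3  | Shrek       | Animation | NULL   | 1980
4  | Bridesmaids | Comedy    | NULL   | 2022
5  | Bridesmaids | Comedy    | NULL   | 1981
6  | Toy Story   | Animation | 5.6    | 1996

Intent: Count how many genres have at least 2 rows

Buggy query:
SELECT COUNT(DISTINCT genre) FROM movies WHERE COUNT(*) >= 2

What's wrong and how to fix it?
Bug: COUNT(*) cannot appear in WHERE; the per-group count doesn't exist yet

Fix: Group first with HAVING COUNT(*) >= 2, then COUNT the resulting groups

Corrected query:
SELECT COUNT(*) FROM (SELECT genre FROM movies GROUP BY genre HAVING COUNT(*) >= 2)

Result:
COUNT(*)
--------
2       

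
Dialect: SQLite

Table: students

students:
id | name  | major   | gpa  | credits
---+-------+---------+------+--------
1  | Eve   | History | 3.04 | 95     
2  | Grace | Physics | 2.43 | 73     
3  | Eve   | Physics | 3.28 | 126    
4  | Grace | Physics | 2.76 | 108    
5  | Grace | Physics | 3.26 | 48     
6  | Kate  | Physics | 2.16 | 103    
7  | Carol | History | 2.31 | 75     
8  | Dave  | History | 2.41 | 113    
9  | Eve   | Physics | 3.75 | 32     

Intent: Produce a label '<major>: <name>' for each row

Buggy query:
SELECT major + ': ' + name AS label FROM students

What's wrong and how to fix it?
Bug: '+' is numeric addition; on text columns SQLite converts them to 0 instead of concatenating

Fix: Use the || operator for string concatenation

Corrected query:
SELECT major || ': ' || name AS label FROM students

Result:
label         
--------------
History: Eve  
Physics: Grace
Physics: Eve  
Physics: Grace
Physics: Grace
Physics: Kate 
History: Carol
History: Dave 
Physics: Eve  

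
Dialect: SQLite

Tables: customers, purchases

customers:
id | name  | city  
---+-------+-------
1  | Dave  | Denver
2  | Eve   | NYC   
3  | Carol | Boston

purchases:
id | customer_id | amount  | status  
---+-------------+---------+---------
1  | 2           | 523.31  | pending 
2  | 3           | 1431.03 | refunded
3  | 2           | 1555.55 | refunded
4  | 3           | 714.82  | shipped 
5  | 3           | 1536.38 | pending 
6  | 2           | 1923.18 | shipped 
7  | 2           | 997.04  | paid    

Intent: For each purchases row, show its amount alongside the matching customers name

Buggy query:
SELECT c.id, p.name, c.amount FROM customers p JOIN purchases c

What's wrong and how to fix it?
Bug: Missing join condition: each purchases row is matched to all customers rows instead of just its own

Fix: Specify the join condition linking the foreign key to the parent id

Corrected query:
SELECT c.id, p.name, c.amount FROM customers p JOIN purchases c ON c.customer_id = p.id

Result:
id | name  | amount 
---+-------+--------
1  | Eve   | 523.31 
2  | Carol | 1431.03
3  | Eve   | 1555.55
4  | Carol | 714.82 
5  | Carol | 1536.38
6  | Eve   | 1923.18
7  | Eve   | 997.04 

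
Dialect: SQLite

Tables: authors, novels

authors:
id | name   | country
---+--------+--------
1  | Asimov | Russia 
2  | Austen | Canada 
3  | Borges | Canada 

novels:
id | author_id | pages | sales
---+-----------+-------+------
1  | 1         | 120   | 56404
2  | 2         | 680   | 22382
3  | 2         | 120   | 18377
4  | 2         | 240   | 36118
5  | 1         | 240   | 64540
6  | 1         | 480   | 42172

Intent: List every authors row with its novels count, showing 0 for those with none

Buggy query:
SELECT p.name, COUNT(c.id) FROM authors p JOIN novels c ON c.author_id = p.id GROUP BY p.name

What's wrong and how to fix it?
Bug: INNER JOIN drops authors rows that have no matching novels rows

Fix: Use LEFT JOIN so parents without children still appear (COUNT(c.id) gives 0)

Corrected query:
SELECT p.name, COUNT(c.id) FROM authors p LEFT JOIN novels c ON c.author_id = p.id GROUP BY p.name

Result:
name   | COUNT(c.id)
-------+------------
Asimov | 3          
Austen | 3          
Borges | 0          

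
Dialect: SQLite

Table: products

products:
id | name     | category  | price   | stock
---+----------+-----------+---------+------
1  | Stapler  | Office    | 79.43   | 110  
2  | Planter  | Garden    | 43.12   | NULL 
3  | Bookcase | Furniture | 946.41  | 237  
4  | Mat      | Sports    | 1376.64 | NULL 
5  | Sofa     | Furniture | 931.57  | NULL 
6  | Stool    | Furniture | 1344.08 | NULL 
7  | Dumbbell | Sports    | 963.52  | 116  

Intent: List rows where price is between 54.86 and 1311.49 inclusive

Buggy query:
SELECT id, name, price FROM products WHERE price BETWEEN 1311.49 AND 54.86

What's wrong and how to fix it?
Bug: The bounds are reversed; BETWEEN a AND b requires a <= b to match anything

Fix: Write BETWEEN 54.86 AND 1311.49

Corrected query:
SELECT id, name, price FROM products WHERE price BETWEEN 54.86 AND 1311.49

Result:
id | name     | price 
---+----------+-------
1  | Stapler  | 79.43 
3  | Bookcase | 946.41
5  | Sofa     | 931.57
7  | Dumbbell | 963.52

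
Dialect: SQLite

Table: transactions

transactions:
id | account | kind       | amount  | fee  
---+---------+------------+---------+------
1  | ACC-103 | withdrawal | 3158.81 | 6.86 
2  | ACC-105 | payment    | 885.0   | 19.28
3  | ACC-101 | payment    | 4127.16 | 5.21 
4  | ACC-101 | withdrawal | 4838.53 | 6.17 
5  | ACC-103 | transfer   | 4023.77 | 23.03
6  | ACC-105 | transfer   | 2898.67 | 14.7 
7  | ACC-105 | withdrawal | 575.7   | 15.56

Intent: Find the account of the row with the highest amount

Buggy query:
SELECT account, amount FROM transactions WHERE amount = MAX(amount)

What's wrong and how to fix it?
Bug: MAX(amount) is an aggregate and cannot be used directly in WHERE

Fix: Wrap MAX in a scalar subquery so WHERE compares against a single value

Corrected query:
SELECT account, amount FROM transactions WHERE amount = (SELECT MAX(amount) FROM transactions)

Result:
account | amount 
--------+--------
ACC-101 | 4838.53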